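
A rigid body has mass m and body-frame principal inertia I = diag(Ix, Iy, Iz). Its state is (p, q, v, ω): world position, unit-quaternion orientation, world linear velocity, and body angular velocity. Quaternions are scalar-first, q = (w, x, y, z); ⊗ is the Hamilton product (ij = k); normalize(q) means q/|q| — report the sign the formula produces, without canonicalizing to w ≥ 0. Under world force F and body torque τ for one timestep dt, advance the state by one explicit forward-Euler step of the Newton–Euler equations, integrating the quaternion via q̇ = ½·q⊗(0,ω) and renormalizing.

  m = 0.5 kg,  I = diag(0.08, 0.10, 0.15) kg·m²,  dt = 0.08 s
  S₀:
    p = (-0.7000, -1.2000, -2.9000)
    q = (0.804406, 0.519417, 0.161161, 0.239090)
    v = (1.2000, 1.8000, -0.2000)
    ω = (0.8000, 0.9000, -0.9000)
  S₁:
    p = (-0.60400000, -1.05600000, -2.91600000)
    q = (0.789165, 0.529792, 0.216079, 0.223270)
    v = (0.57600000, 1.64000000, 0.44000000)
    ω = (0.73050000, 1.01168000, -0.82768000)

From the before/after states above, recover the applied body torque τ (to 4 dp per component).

τ = (-0.1100, 0.1900, 0.1500)

ω₁ − ω₀ = (-0.06950000, 0.11168000, 0.07232000)
precession coupling = (-0.0405, 0.0504, 0.0144)
I·α + gyro = (-0.1100, 0.1900, 0.1500)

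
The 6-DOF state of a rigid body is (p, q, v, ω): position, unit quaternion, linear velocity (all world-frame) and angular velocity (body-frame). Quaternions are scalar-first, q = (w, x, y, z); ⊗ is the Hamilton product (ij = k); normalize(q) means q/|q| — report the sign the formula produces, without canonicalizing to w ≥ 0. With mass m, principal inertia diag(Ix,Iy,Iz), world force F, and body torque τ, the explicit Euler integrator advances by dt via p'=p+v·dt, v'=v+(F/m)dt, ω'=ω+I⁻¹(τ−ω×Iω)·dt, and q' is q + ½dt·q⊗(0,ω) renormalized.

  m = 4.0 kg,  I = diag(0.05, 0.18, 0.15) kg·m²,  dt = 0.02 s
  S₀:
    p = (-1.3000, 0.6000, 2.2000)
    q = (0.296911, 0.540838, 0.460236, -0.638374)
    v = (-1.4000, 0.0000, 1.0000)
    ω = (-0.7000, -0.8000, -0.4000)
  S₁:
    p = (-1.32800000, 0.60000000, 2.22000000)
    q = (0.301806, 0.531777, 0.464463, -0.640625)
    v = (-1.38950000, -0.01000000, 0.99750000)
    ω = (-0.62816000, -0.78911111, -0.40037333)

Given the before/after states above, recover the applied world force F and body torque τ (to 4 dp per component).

F = (2.1000, -2.0000, -0.5000)
τ = (0.1700, 0.0700, 0.0700)

Δω = ω₁−ω₀ = (0.07184000, 0.01088889, -0.00037333)
ω₀×(Iω₀) = (-0.0096, -0.0280, 0.0728)
τ = I·(Δω/dt) + ω₀×(Iω₀) = (0.1700, 0.0700, 0.0700)
velocity change Δv = (0.01050000, -0.01000000, -0.00250000)
applied force F = (2.1000, -2.0000, -0.5000)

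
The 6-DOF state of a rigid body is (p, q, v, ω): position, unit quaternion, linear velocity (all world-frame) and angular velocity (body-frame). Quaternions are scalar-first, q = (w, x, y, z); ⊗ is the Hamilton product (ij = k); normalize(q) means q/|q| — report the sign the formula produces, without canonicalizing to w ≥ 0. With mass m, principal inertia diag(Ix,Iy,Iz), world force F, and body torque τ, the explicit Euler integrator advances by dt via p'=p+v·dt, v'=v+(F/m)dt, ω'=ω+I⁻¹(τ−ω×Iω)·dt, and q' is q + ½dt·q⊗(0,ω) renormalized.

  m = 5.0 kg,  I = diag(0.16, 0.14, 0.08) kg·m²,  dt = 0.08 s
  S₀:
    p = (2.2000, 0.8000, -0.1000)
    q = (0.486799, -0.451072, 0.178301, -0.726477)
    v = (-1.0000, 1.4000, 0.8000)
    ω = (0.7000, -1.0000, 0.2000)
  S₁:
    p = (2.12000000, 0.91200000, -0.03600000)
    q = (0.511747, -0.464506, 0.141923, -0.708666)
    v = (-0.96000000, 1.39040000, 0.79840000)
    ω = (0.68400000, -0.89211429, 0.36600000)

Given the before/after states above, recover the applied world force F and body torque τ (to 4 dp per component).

F = (2.5000, -0.6000, -0.1000)
τ = (-0.0200, 0.2000, 0.1800)

ω₁ − ω₀ = (-0.01600000, 0.10788571, 0.16600000)
I·α + gyro = (-0.0200, 0.2000, 0.1800)
velocity change Δv = (0.04000000, -0.00960000, -0.00160000)
F = m·Δv/dt = (2.5000, -0.6000, -0.1000)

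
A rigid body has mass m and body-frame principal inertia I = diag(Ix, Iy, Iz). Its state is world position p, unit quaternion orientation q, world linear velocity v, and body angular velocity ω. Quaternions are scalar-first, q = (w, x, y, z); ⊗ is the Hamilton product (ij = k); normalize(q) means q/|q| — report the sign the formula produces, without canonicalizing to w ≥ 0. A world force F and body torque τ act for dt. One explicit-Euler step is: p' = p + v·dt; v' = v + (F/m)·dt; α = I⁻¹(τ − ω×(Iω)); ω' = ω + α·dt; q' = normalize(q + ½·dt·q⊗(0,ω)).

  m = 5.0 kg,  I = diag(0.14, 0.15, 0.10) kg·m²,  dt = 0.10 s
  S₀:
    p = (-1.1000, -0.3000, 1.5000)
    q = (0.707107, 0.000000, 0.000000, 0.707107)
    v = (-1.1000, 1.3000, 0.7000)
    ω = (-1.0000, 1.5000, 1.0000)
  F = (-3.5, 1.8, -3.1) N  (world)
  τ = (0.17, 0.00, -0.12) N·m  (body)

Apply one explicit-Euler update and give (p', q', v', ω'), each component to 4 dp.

p' = (-1.2100, -0.1700, 1.5700)
q' = (0.6682, -0.0879, 0.0176, 0.7385)
v' = (-1.1700, 1.3360, 0.6380)
ω' = (-0.8250, 1.5267, 0.8950)

linear accel F/m = (-0.7000, 0.3600, -0.6200)
p' = p + v·dt = (-1.2100, -0.1700, 1.5700)
v + (F/m)dt = (-1.1700, 1.3360, 0.6380)
gyro term ω×Iω = (-0.0750, -0.0400, -0.0150)
(τ − ω×Iω)/I = (1.7500, 0.2667, -1.0500)
ω' = ω + α·dt = (-0.8250, 1.5267, 0.8950)
2q̇ = q⊗(0,ω) = (-0.7071070, -1.7677675, 0.3535535, 0.7071070)
q' = normalize(q + ½dt·q⊗(0,ω)) = (0.6682, -0.0879, 0.0176, 0.7385)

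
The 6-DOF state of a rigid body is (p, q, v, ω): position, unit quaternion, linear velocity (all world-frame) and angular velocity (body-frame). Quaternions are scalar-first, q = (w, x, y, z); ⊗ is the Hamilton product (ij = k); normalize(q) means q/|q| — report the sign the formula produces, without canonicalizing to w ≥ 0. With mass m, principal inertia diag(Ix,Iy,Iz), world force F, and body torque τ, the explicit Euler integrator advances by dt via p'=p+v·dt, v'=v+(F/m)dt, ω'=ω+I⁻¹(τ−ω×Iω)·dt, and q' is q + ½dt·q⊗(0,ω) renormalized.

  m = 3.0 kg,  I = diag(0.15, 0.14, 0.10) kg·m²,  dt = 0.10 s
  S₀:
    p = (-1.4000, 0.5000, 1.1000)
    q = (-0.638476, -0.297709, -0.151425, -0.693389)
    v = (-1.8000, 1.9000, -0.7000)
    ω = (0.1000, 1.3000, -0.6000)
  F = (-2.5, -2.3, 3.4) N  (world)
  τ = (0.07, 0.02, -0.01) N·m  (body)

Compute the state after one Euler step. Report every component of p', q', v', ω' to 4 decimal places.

p' = (-1.5800, 0.6900, 1.0300)
q' = (-0.6463, -0.2506, -0.2048, -0.6911)
v' = (-1.8833, 1.8233, -0.5867)
ω' = (0.1259, 1.3164, -0.6087)

a = F/m = (-0.8333, -0.7667, 1.1333)
p' = p + v·dt = (-1.5800, 0.6900, 1.0300)
new velocity v' = (-1.8833, 1.8233, -0.5867)
(τ − ω×Iω)/I = (0.2587, 0.1643, -0.0870)
ω' = ω + α·dt = (0.1259, 1.3164, -0.6087)
2q̇ = q⊗(0,ω) = (-0.1894100, 0.9284131, -1.0779831, 0.0112064)
q' = normalize(q + ½dt·q⊗(0,ω)) = (-0.6463, -0.2506, -0.2048, -0.6911)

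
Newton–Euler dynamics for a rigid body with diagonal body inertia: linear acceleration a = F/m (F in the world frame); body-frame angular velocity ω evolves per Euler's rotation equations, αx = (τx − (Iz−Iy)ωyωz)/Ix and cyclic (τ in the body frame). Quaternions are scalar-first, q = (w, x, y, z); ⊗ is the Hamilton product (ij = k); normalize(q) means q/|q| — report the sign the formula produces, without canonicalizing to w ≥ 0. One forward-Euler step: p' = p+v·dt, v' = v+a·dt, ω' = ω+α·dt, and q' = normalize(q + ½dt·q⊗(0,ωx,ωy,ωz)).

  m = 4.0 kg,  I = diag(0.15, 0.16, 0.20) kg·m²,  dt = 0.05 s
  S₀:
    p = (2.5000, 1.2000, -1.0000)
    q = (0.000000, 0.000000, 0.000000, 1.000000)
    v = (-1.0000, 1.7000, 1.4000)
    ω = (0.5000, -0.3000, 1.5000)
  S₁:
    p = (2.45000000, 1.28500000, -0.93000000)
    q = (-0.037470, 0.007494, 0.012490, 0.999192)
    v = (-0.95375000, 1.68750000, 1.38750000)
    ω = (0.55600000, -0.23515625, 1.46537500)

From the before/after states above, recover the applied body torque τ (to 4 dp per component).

τ = (0.1500, 0.1700, -0.1400)

rate change Δω = (0.05600000, 0.06484375, -0.03462500)
ω₀×(Iω₀) = (-0.0180, -0.0375, -0.0015)
applied torque τ = (0.1500, 0.1700, -0.1400)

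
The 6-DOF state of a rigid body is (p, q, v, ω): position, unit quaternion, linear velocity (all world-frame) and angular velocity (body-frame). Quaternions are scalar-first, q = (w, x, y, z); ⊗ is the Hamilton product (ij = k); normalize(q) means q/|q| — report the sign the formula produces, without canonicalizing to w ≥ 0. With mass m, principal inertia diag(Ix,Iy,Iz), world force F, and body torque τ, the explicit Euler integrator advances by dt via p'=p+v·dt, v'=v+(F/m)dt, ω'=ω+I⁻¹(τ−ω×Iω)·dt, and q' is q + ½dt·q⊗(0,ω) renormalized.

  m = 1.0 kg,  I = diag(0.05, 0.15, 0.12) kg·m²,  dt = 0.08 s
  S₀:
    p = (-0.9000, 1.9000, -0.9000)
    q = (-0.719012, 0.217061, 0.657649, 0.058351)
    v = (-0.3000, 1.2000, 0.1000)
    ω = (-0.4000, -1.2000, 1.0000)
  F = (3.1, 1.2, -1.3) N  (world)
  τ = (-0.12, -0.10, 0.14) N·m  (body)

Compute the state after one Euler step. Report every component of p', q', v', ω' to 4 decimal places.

p' = (-0.9240, 1.9960, -0.8920)
q' = (-0.6849, 0.2571, 0.6811, 0.0296)
v' = (-0.0520, 1.2960, -0.0040)
ω' = (-0.6496, -1.2683, 1.0613)

p' = p + v·dt = (-0.9240, 1.9960, -0.8920)
new velocity v' = (-0.0520, 1.2960, -0.0040)
precession coupling ω×(Iω) = (0.0360, 0.0280, 0.0480)
α = I⁻¹(τ − ω×Iω) = (-3.1200, -0.8533, 0.7667)
new body rate ω' = (-0.6496, -1.2683, 1.0613)
q⊗(0,ω) = (0.8176522, 1.0152750, 0.6224130, -0.7164256)
q + ½dt·q⊗(0,ω), renormalized = (-0.6849, 0.2571, 0.6811, 0.0296)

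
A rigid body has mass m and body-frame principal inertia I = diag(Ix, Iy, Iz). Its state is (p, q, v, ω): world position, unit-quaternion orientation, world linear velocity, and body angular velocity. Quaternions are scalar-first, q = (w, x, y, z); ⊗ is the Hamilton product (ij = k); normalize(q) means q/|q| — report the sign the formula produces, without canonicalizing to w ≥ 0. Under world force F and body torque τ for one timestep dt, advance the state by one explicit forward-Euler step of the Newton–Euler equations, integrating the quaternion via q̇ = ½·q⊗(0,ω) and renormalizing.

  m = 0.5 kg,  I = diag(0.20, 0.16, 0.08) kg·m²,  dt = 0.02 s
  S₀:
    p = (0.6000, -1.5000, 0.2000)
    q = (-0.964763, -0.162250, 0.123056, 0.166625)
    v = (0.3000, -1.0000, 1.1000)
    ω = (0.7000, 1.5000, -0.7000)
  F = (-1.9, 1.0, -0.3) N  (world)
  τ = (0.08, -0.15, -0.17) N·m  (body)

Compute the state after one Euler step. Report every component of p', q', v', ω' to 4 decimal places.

angular accel α = (-0.0200, -0.5700, -1.6000)
ω + α·dt = (0.6996, 1.4886, -0.7320)
q⊗(0,ω) = (0.0456285, -1.0114108, -1.4440820, 0.3458199)
updated quaternion q' = (-0.9642, -0.1723, 0.1086, 0.1701)
linear accel F/m = (-3.8000, 2.0000, -0.6000)
p + v·dt = (0.6060, -1.5200, 0.2220)
v' = v + a·dt = (0.2240, -0.9600, 1.0880)

p' = (0.6060, -1.5200, 0.2220)
q' = (-0.9642, -0.1723, 0.1086, 0.1701)
v' = (0.2240, -0.9600, 1.0880)
ω' = (0.6996, 1.4886, -0.7320)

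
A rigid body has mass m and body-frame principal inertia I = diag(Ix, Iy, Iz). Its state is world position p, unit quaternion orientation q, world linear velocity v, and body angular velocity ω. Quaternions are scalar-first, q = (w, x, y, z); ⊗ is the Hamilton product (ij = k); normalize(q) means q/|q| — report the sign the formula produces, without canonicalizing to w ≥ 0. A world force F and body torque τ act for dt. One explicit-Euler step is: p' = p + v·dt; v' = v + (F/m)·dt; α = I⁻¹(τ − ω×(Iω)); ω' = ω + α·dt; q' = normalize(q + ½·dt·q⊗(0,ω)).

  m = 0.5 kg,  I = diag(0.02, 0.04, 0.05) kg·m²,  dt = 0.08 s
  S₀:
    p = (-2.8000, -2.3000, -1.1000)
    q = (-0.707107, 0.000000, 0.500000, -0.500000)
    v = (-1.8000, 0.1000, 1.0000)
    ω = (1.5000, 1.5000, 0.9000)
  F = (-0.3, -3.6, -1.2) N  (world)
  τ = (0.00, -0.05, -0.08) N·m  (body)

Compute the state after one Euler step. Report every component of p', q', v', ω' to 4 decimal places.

ω×(Iω) gyroscopic = (0.0135, -0.0405, 0.0450)
α = I⁻¹(τ − ω×Iω) = (-0.6750, -0.2375, -2.5000)
ω + α·dt = (1.4460, 1.4810, 0.7000)
2q̇ = q⊗(0,ω) = (-0.3000000, 0.1393395, -1.8106605, -1.3863963)
q' = normalize(q + ½dt·q⊗(0,ω)) = (-0.7161, 0.0056, 0.4258, -0.5531)
linear accel F/m = (-0.6000, -7.2000, -2.4000)
new position p' = (-2.9440, -2.2920, -1.0200)
v + (F/m)dt = (-1.8480, -0.4760, 0.8080)

p' = (-2.9440, -2.2920, -1.0200)
q' = (-0.7161, 0.0056, 0.4258, -0.5531)
v' = (-1.8480, -0.4760, 0.8080)
ω' = (1.4460, 1.4810, 0.7000)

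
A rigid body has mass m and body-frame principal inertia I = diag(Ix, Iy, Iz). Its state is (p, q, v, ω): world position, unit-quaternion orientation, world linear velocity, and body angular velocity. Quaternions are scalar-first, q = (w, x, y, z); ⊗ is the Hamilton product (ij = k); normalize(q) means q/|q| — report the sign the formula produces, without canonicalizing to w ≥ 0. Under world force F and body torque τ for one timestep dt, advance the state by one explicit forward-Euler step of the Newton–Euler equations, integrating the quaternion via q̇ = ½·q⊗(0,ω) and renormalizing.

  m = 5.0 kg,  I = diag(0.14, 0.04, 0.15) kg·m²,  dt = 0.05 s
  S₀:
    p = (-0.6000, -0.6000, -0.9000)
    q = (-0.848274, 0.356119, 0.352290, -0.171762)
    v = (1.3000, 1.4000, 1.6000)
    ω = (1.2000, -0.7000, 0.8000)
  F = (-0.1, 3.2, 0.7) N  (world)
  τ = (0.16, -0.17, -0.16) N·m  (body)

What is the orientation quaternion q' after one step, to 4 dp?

q' = (-0.8487, 0.3344, 0.3546, -0.2054)

2q̇ = q⊗(0,ω) = (-0.0433302, -0.8563302, 0.1027822, -1.3506505)
q' = normalize(q + ½dt·q⊗(0,ω)) = (-0.8487, 0.3344, 0.3546, -0.2054)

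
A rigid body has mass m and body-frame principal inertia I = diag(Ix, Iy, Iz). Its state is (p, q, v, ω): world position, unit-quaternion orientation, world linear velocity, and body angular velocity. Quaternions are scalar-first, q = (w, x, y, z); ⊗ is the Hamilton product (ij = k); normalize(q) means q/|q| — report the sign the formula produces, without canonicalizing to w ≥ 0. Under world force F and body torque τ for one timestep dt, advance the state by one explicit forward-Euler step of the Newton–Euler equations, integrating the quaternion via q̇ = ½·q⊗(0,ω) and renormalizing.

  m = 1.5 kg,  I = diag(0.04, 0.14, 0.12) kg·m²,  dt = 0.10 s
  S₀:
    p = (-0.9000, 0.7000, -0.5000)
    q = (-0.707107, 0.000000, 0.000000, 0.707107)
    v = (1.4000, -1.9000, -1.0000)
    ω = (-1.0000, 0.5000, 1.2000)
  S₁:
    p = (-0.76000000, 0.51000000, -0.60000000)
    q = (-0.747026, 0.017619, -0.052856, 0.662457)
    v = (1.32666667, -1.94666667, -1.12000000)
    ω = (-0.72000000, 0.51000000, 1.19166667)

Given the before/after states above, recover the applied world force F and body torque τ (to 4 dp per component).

F = (-1.1000, -0.7000, -1.8000)
τ = (0.1000, 0.1100, -0.0600)

velocity change Δv = (-0.07333333, -0.04666667, -0.12000000)
applied force F = (-1.1000, -0.7000, -1.8000)
Δω = ω₁−ω₀ = (0.28000000, 0.01000000, -0.00833333)
precession coupling = (-0.0120, 0.0960, -0.0500)
τ = I·(Δω/dt) + ω₀×(Iω₀) = (0.1000, 0.1100, -0.0600)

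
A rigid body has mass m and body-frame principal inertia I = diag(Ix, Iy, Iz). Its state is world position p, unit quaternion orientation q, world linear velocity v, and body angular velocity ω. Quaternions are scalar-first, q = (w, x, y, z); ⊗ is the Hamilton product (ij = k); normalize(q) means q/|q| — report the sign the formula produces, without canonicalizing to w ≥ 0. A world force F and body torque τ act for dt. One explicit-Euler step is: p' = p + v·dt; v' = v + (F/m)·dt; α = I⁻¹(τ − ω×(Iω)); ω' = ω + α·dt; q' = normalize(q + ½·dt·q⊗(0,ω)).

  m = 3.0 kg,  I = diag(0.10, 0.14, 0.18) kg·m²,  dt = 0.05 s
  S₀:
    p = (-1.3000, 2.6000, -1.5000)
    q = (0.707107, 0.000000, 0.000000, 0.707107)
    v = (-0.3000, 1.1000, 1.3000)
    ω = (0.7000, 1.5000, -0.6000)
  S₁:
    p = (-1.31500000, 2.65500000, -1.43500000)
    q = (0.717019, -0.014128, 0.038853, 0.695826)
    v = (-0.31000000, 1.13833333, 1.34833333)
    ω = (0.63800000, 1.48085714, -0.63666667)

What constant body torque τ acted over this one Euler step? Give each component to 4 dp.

Δω = ω₁−ω₀ = (-0.06200000, -0.01914286, -0.03666667)
precession coupling = (-0.0360, 0.0336, 0.0420)
τ = I·(Δω/dt) + ω₀×(Iω₀) = (-0.1600, -0.0200, -0.0900)

τ = (-0.1600, -0.0200, -0.0900)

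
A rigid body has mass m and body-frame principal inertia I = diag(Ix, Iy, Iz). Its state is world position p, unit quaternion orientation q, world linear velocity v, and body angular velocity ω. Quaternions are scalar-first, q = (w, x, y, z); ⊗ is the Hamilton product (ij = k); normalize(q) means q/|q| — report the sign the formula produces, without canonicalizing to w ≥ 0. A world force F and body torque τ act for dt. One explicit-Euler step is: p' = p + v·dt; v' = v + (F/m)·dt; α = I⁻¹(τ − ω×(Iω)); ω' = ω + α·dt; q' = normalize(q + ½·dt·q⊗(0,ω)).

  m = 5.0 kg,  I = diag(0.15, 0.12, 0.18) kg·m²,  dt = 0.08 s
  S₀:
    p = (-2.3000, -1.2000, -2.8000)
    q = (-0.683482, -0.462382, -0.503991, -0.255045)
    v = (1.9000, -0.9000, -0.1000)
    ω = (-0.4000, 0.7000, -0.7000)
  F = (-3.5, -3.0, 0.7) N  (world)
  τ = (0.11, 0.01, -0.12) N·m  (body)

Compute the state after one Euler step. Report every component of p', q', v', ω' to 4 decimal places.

p' = (-2.1480, -1.2720, -2.8080)
q' = (-0.6833, -0.4298, -0.5315, -0.2567)
v' = (1.8440, -0.9480, -0.0888)
ω' = (-0.3257, 0.7123, -0.7571)

p + v·dt = (-2.1480, -1.2720, -2.8080)
v + (F/m)dt = (1.8440, -0.9480, -0.0888)
(τ − ω×Iω)/I = (0.9293, 0.1533, -0.7133)
new body rate ω' = (-0.3257, 0.7123, -0.7571)
Hamilton product q⊗(0,ω) = (-0.0106906, 0.8047180, -0.7000868, -0.0468264)
q + ½dt·q⊗(0,ω), renormalized = (-0.6833, -0.4298, -0.5315, -0.2567)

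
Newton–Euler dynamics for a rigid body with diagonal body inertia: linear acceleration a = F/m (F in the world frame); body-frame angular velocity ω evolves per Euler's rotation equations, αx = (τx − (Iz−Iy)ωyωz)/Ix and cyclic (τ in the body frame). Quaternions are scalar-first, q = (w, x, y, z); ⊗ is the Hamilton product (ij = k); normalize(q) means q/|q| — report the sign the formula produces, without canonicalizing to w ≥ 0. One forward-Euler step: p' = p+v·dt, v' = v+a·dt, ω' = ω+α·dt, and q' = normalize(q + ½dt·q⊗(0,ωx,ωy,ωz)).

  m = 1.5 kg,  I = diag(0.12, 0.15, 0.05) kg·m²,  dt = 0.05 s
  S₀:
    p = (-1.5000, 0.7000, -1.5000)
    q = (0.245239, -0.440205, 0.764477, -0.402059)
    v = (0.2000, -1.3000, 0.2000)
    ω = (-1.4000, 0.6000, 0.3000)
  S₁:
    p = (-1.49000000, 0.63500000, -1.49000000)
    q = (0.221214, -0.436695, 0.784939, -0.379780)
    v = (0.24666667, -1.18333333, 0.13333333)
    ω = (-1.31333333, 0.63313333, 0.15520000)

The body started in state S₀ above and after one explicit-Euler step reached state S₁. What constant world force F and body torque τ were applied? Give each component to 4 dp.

F = (1.4000, 3.5000, -2.0000)
τ = (0.1900, 0.0700, -0.1700)

Δv = v₁−v₀ = (0.04666667, 0.11666667, -0.06666667)
F = m·Δv/dt = (1.4000, 3.5000, -2.0000)
Δω = ω₁−ω₀ = (0.08666667, 0.03313333, -0.14480000)
precession coupling = (-0.0180, -0.0294, -0.0252)
I·α + gyro = (0.1900, 0.0700, -0.1700)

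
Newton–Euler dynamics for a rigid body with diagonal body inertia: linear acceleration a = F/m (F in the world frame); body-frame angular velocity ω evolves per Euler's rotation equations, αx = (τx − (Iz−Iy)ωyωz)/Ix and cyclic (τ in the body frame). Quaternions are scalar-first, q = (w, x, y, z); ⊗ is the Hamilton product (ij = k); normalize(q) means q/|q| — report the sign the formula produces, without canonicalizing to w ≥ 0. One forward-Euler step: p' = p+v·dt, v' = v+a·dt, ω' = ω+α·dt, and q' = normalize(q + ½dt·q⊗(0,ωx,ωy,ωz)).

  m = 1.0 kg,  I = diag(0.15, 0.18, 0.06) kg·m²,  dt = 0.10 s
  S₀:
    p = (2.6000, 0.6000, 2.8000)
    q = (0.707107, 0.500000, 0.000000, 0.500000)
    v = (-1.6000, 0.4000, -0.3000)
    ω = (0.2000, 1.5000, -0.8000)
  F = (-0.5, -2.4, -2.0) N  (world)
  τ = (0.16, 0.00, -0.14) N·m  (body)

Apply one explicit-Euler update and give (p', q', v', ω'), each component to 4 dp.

a = F/m = (-0.5000, -2.4000, -2.0000)
new position p' = (2.4400, 0.6400, 2.7700)
v' = v + a·dt = (-1.6500, 0.1600, -0.5000)
α = I⁻¹(τ − ω×Iω) = (0.1067, 0.0800, -2.4833)
ω' = ω + α·dt = (0.2107, 1.5080, -1.0483)
Hamilton product q⊗(0,ω) = (0.3000000, -0.6085786, 1.5606605, 0.1843144)
q' = normalize(q + ½dt·q⊗(0,ω)) = (0.7195, 0.4679, 0.0777, 0.5074)

p' = (2.4400, 0.6400, 2.7700)
q' = (0.7195, 0.4679, 0.0777, 0.5074)
v' = (-1.6500, 0.1600, -0.5000)
ω' = (0.2107, 1.5080, -1.0483)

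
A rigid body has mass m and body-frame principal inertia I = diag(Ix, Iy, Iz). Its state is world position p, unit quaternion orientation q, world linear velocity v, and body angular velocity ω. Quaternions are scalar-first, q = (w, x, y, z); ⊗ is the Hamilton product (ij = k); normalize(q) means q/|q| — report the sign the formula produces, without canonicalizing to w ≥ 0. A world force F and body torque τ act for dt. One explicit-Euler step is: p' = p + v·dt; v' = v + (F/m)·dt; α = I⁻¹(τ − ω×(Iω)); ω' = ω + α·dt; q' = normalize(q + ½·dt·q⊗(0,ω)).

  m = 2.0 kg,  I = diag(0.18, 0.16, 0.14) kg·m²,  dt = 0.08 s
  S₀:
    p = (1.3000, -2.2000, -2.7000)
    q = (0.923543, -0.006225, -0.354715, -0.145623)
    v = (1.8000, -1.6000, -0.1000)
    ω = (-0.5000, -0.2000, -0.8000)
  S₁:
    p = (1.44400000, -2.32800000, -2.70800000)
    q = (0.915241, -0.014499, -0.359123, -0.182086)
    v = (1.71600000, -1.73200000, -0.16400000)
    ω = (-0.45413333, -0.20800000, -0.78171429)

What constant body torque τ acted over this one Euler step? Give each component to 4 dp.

τ = (0.1000, 0.0000, 0.0300)

Δω = ω₁−ω₀ = (0.04586667, -0.00800000, 0.01828571)
precession coupling = (-0.0032, 0.0160, -0.0020)
I·α + gyro = (0.1000, 0.0000, 0.0300)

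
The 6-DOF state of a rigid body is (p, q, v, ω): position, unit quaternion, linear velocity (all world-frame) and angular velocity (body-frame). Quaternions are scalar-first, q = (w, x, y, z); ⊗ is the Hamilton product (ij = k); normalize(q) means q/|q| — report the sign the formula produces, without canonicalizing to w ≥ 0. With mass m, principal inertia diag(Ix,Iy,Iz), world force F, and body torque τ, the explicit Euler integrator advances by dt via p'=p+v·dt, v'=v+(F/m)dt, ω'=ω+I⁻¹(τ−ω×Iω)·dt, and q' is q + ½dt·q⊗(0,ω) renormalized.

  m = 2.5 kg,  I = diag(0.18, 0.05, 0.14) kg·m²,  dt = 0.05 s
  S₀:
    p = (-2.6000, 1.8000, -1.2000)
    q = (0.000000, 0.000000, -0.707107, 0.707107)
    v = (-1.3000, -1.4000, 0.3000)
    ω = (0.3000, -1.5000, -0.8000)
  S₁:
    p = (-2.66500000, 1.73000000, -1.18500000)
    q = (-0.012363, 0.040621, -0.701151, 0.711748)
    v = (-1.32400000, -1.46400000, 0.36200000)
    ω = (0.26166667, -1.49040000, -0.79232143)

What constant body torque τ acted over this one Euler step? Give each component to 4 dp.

ω₁ − ω₀ = (-0.03833333, 0.00960000, 0.00767857)
ω₀×(Iω₀) = (0.1080, -0.0096, 0.0585)
applied torque τ = (-0.0300, 0.0000, 0.0800)

τ = (-0.0300, 0.0000, 0.0800)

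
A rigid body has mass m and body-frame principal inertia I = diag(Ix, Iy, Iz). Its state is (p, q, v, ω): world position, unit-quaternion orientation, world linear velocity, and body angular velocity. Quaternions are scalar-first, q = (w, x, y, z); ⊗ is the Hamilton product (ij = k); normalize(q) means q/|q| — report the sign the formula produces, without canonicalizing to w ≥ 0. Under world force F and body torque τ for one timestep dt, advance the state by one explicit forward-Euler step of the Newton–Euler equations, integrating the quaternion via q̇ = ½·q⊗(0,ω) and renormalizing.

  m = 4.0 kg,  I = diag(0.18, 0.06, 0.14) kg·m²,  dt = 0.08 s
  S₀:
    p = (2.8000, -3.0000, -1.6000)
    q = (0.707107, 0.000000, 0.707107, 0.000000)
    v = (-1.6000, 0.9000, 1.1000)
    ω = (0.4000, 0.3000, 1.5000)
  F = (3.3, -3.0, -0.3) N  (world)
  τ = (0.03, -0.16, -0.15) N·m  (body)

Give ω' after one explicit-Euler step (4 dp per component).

precession coupling ω×(Iω) = (0.0360, 0.0240, -0.0144)
angular accel α = (-0.0333, -3.0667, -0.9686)
new body rate ω' = (0.3973, 0.0547, 1.4225)

ω' = (0.3973, 0.0547, 1.4225)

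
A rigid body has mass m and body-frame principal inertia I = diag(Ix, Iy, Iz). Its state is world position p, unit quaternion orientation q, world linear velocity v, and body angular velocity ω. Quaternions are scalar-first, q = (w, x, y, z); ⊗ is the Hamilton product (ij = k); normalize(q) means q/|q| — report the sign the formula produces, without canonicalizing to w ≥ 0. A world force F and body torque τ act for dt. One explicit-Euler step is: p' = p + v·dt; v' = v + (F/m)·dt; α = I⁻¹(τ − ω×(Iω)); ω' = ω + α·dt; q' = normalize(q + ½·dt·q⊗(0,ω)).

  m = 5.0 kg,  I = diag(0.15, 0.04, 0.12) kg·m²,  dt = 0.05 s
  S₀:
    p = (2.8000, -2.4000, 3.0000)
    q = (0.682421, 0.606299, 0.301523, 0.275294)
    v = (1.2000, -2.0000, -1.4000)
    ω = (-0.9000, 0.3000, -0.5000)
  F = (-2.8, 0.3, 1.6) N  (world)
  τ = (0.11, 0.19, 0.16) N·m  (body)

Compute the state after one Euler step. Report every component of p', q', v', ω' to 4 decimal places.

p' = (2.8600, -2.5000, 2.9300)
q' = (0.6970, 0.5849, 0.3079, 0.2780)
v' = (1.1720, -1.9970, -1.3840)
ω' = (-0.8593, 0.5206, -0.4457)

new position p' = (2.8600, -2.5000, 2.9300)
v + (F/m)dt = (1.1720, -1.9970, -1.3840)
gyro term ω×Iω = (-0.0120, 0.0135, 0.0297)
α = I⁻¹(τ − ω×Iω) = (0.8133, 4.4125, 1.0858)
new body rate ω' = (-0.8593, 0.5206, -0.4457)
q⊗(0,ω) = (0.5928592, -0.8475286, 0.2601112, 0.1120499)
q + ½dt·q⊗(0,ω), renormalized = (0.6970, 0.5849, 0.3079, 0.2780)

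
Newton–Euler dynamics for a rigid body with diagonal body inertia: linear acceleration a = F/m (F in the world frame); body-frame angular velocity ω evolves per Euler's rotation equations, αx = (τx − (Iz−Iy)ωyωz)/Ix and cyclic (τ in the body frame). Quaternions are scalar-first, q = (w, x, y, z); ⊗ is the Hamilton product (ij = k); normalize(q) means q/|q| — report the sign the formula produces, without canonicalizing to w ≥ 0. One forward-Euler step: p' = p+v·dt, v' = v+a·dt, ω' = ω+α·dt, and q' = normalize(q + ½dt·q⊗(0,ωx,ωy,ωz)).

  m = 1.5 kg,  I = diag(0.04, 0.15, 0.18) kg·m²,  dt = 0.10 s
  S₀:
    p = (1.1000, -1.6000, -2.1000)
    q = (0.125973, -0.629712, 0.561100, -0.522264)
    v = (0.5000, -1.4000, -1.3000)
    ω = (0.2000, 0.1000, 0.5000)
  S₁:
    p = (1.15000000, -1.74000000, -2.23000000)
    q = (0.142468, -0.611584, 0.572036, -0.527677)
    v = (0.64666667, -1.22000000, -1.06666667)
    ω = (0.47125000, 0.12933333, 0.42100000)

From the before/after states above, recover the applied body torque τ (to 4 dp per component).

τ = (0.1100, 0.0300, -0.1400)

rate change Δω = (0.27125000, 0.02933333, -0.07900000)
precession coupling = (0.0015, -0.0140, 0.0022)
applied torque τ = (0.1100, 0.0300, -0.1400)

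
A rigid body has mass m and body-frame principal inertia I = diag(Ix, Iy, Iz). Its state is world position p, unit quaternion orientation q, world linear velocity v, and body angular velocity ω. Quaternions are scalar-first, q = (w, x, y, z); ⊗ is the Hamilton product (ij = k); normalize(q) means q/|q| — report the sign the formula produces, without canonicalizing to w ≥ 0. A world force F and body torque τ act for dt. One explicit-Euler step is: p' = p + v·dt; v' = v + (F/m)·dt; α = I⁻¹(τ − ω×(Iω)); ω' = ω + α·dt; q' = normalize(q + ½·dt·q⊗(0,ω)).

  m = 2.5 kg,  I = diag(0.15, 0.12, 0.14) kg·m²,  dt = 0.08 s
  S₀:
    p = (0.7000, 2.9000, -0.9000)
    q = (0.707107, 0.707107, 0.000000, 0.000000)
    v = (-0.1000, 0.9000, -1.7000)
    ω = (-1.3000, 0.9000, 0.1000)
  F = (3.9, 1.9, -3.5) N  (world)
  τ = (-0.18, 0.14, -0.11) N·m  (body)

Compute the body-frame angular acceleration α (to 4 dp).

ω×(Iω) gyroscopic = (0.0018, -0.0013, 0.0351)
(τ − ω×Iω)/I = (-1.2120, 1.1775, -1.0364)

α = (-1.2120, 1.1775, -1.0364)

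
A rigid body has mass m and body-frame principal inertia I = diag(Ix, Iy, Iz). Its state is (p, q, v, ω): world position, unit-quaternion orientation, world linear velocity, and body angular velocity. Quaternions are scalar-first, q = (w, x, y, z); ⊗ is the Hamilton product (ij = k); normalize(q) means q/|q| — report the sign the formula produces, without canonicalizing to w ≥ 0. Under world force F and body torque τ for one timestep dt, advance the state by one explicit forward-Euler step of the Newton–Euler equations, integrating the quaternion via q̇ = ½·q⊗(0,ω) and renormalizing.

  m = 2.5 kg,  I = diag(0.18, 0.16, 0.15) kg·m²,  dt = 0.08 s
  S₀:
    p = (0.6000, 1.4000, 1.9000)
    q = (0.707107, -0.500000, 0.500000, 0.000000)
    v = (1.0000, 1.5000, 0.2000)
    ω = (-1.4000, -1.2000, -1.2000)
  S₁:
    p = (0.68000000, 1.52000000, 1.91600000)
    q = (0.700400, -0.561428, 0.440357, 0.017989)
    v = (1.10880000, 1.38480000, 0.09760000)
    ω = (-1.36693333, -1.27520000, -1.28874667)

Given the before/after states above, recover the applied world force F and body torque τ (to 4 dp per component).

F = (3.4000, -3.6000, -3.2000)
τ = (0.0600, -0.1000, -0.2000)

v₁ − v₀ = (0.10880000, -0.11520000, -0.10240000)
applied force F = (3.4000, -3.6000, -3.2000)
rate change Δω = (0.03306667, -0.07520000, -0.08874667)
gyro term ω₀×Iω₀ = (-0.0144, 0.0504, -0.0336)
τ = I·(Δω/dt) + ω₀×(Iω₀) = (0.0600, -0.1000, -0.2000)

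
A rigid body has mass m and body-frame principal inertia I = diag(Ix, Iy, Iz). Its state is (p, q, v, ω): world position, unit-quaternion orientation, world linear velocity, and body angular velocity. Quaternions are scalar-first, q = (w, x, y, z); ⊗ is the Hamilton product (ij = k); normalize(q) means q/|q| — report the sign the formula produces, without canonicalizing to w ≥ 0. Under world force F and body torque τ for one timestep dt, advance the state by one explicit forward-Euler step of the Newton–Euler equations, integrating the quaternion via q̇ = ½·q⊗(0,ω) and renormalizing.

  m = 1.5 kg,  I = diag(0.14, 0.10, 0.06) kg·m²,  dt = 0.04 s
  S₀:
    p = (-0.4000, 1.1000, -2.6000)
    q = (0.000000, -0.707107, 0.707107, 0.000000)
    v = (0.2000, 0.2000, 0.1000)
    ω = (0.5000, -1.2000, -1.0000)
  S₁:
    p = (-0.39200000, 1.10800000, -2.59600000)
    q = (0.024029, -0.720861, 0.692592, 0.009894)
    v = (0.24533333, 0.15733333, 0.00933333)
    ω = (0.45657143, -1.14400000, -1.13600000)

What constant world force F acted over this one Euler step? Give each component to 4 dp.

Δv = v₁−v₀ = (0.04533333, -0.04266667, -0.09066667)
m·(v₁−v₀)/dt = (1.7000, -1.6000, -3.4000)

F = (1.7000, -1.6000, -3.4000)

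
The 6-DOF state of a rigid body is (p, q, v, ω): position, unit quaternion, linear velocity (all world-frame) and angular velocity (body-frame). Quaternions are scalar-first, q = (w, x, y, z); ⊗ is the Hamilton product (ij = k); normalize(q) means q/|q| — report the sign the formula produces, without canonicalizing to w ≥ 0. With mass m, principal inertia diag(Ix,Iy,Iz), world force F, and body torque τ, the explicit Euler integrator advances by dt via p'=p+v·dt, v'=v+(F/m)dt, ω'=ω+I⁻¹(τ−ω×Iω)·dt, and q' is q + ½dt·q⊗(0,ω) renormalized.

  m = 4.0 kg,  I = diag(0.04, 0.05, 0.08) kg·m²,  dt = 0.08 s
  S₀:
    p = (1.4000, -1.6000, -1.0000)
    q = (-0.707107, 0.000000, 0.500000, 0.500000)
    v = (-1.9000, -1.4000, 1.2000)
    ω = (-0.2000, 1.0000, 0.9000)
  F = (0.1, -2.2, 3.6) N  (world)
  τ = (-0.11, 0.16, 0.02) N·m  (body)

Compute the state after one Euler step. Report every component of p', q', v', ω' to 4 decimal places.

p' = (1.2480, -1.7120, -0.9040)
q' = (-0.7440, 0.0037, 0.4670, 0.4778)
v' = (-1.8980, -1.4440, 1.2720)
ω' = (-0.4740, 1.2445, 0.9220)

a = (0.0250, -0.5500, 0.9000)
p' = p + v·dt = (1.2480, -1.7120, -0.9040)
new velocity v' = (-1.8980, -1.4440, 1.2720)
(τ − ω×Iω)/I = (-3.4250, 3.0560, 0.2750)
ω' = ω + α·dt = (-0.4740, 1.2445, 0.9220)
Hamilton product q⊗(0,ω) = (-0.9500000, 0.0914214, -0.8071070, -0.5363963)
q' = normalize(q + ½dt·q⊗(0,ω)) = (-0.7440, 0.0037, 0.4670, 0.4778)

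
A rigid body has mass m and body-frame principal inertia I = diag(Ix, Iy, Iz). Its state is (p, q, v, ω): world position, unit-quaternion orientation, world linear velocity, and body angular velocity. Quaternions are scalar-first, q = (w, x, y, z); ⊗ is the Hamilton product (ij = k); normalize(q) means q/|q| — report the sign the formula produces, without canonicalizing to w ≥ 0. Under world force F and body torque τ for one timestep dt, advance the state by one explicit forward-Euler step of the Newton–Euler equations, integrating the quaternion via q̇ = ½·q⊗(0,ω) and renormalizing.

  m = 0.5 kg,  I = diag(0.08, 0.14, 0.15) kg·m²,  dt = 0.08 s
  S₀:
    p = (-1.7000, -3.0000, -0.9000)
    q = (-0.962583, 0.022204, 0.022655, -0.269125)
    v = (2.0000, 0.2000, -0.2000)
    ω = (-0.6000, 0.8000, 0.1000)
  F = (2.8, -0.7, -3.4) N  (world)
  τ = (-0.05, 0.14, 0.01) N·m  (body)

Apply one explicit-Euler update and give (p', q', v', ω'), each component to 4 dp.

α = I⁻¹(τ − ω×Iω) = (-0.6350, 0.9700, 0.2587)
ω + α·dt = (-0.6508, 0.8776, 0.1207)
q⊗(0,ω) = (0.0221109, 0.7951153, -0.6108118, -0.0649021)
updated quaternion q' = (-0.9609, 0.0540, -0.0018, -0.2715)
linear accel F/m = (5.6000, -1.4000, -6.8000)
new position p' = (-1.5400, -2.9840, -0.9160)
v' = v + a·dt = (2.4480, 0.0880, -0.7440)

p' = (-1.5400, -2.9840, -0.9160)
q' = (-0.9609, 0.0540, -0.0018, -0.2715)
v' = (2.4480, 0.0880, -0.7440)
ω' = (-0.6508, 0.8776, 0.1207)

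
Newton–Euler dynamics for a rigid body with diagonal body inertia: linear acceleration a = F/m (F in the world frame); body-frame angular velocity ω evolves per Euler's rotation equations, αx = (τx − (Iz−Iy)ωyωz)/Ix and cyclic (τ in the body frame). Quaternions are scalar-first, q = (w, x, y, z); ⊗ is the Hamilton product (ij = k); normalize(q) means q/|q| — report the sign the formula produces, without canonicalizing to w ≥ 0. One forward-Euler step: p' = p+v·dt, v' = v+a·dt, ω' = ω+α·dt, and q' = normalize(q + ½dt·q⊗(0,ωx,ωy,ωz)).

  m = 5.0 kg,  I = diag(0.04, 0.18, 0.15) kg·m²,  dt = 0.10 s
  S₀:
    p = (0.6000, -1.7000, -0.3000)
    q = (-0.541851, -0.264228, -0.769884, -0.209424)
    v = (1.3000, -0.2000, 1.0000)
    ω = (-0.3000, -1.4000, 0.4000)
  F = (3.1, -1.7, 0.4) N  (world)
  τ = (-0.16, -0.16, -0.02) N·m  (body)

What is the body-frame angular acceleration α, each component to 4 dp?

α = (-4.4200, -0.9622, -0.5253)

ω×(Iω) gyroscopic = (0.0168, 0.0132, 0.0588)
angular accel α = (-4.4200, -0.9622, -0.5253)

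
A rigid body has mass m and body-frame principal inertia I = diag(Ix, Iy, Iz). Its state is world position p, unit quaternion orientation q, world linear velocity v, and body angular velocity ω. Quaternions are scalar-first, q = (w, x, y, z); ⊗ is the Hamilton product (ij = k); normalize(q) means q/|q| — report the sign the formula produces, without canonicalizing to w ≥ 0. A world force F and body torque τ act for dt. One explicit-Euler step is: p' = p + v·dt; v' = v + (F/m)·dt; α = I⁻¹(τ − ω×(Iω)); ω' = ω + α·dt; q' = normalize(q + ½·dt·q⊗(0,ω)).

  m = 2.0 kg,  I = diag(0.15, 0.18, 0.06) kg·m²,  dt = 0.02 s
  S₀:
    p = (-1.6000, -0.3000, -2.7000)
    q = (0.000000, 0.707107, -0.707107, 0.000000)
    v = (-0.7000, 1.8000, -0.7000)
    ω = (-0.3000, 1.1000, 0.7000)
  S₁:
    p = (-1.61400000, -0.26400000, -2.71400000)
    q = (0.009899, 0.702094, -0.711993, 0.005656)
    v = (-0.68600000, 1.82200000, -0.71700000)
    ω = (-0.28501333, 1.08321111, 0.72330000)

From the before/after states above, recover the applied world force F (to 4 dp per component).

F = (1.4000, 2.2000, -1.7000)

velocity change Δv = (0.01400000, 0.02200000, -0.01700000)
applied force F = (1.4000, 2.2000, -1.7000)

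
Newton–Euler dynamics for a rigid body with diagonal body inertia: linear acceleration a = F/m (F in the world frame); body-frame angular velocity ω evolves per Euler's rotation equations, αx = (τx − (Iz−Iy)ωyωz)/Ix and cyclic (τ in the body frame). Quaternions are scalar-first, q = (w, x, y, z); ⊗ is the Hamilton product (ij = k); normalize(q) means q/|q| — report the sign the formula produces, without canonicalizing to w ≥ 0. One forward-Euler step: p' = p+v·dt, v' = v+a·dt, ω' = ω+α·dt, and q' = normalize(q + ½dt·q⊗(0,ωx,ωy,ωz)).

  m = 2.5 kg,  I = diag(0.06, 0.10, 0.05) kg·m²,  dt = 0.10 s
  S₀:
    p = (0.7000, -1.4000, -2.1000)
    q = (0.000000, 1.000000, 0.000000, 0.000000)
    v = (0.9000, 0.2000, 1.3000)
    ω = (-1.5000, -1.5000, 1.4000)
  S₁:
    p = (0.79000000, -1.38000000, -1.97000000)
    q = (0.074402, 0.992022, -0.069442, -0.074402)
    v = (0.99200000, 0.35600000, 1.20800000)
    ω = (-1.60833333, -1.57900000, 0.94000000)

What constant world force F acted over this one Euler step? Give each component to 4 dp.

v₁ − v₀ = (0.09200000, 0.15600000, -0.09200000)
F = m·Δv/dt = (2.3000, 3.9000, -2.3000)

F = (2.3000, 3.9000, -2.3000)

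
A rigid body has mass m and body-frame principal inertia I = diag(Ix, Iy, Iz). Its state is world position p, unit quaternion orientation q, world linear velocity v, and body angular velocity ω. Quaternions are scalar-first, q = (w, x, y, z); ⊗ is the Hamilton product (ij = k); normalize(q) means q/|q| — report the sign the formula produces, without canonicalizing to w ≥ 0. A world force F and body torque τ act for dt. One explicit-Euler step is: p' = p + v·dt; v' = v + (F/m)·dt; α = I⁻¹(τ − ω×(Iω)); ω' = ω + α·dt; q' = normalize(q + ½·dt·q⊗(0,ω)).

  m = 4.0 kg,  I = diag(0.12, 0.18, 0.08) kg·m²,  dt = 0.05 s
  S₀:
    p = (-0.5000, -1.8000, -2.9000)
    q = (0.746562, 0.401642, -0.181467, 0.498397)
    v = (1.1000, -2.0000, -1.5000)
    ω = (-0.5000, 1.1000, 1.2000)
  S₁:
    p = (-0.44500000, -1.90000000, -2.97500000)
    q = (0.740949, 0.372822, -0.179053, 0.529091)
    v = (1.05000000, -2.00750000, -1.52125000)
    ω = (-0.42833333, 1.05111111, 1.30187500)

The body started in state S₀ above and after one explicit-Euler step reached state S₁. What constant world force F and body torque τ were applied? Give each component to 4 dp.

v₁ − v₀ = (-0.05000000, -0.00750000, -0.02125000)
F = m·Δv/dt = (-4.0000, -0.6000, -1.7000)
rate change Δω = (0.07166667, -0.04888889, 0.10187500)
applied torque τ = (0.0400, -0.2000, 0.1300)

F = (-4.0000, -0.6000, -1.7000)
τ = (0.0400, -0.2000, 0.1300)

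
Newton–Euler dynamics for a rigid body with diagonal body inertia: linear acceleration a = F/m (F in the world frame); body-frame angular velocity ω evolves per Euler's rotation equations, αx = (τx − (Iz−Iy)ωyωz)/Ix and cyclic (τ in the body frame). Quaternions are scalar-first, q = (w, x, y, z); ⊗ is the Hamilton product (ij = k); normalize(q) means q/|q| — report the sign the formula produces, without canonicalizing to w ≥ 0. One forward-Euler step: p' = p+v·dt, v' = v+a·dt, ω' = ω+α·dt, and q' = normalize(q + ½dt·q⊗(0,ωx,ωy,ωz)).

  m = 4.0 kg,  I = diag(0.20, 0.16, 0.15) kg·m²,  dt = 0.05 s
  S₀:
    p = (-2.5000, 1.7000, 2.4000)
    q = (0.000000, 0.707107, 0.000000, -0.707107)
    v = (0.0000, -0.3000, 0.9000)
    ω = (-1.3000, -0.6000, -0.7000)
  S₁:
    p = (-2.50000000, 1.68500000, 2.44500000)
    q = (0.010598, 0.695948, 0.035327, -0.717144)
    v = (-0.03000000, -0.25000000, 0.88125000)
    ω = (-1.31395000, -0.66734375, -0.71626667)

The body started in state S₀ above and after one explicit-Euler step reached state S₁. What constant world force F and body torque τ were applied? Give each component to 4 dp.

F = (-2.4000, 4.0000, -1.5000)
τ = (-0.0600, -0.1700, -0.0800)

ω₁ − ω₀ = (-0.01395000, -0.06734375, -0.01626667)
ω₀×(Iω₀) = (-0.0042, 0.0455, -0.0312)
applied torque τ = (-0.0600, -0.1700, -0.0800)
velocity change Δv = (-0.03000000, 0.05000000, -0.01875000)
m·(v₁−v₀)/dt = (-2.4000, 4.0000, -1.5000)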